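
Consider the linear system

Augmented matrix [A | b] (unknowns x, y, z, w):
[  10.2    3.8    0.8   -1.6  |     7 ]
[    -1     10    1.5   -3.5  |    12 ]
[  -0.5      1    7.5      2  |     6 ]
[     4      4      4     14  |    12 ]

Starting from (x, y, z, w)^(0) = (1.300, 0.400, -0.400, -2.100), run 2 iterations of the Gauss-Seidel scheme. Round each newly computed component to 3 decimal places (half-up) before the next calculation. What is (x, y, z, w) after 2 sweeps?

(0.420, 1.138, 0.607, 0.239)

Iteration 1:
  x = (7 - (3.8)·0.400 - (0.8)·-0.400 - (-1.6)·-2.100) / (10.2) = 0.239
  y = (12 - (-1)·0.239 - (1.5)·-0.400 - (-3.5)·-2.100) / (10) = 0.549
  z = (6 - (-0.5)·0.239 - (1)·0.549 - (2)·-2.100) / (7.5) = 1.303
  w = (12 - (4)·0.239 - (4)·0.549 - (4)·1.303) / (14) = 0.260
Iteration 2:
  x = (7 - (3.8)·0.549 - (0.8)·1.303 - (-1.6)·0.260) / (10.2) = 0.420
  y = (12 - (-1)·0.420 - (1.5)·1.303 - (-3.5)·0.260) / (10) = 1.138
  z = (6 - (-0.5)·0.420 - (1)·1.138 - (2)·0.260) / (7.5) = 0.607
  w = (12 - (4)·0.420 - (4)·1.138 - (4)·0.607) / (14) = 0.239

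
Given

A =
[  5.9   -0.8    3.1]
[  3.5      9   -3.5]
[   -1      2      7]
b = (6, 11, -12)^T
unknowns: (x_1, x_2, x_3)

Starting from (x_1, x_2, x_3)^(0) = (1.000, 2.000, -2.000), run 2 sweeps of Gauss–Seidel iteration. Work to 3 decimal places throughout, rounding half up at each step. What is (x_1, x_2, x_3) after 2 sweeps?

Iteration 1:
  x_1 = (6 - (-0.8)·2.000 - (3.1)·-2.000) / (5.9) = 2.339
  x_2 = (11 - (3.5)·2.339 - (-3.5)·-2.000) / (9) = -0.465
  x_3 = (-12 - (-1)·2.339 - (2)·-0.465) / (7) = -1.247
Iteration 2:
  x_1 = (6 - (-0.8)·-0.465 - (3.1)·-1.247) / (5.9) = 1.609
  x_2 = (11 - (3.5)·1.609 - (-3.5)·-1.247) / (9) = 0.112
  x_3 = (-12 - (-1)·1.609 - (2)·0.112) / (7) = -1.516

(1.609, 0.112, -1.516)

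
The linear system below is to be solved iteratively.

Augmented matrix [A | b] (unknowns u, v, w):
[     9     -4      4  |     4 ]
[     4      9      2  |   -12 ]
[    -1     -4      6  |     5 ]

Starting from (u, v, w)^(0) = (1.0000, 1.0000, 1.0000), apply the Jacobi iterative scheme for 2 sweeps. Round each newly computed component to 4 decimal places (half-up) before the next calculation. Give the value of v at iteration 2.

Iteration 1:
  u = (4 - (-4)·1.0000 - (4)·1.0000) / (9) = 0.4444
  v = (-12 - (4)·1.0000 - (2)·1.0000) / (9) = -2.0000
  w = (5 - (-1)·1.0000 - (-4)·1.0000) / (6) = 1.6667
Iteration 2:
  u = (4 - (-4)·-2.0000 - (4)·1.6667) / (9) = -1.1852
  v = (-12 - (4)·0.4444 - (2)·1.6667) / (9) = -1.9012
  w = (5 - (-1)·0.4444 - (-4)·-2.0000) / (6) = -0.4259

-1.9012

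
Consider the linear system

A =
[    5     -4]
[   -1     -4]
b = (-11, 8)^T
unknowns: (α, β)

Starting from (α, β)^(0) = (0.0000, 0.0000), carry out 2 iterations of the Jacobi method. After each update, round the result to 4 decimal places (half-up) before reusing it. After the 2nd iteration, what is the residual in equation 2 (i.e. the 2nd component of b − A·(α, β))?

-1.6000

Iteration 1:
  α = (-11 - (-4)·0.0000) / (5) = -2.2000
  β = (8 - (-1)·0.0000) / (-4) = -2.0000
Iteration 2:
  α = (-11 - (-4)·-2.0000) / (5) = -3.8000
  β = (8 - (-1)·-2.2000) / (-4) = -1.4500
Residual b − A·x = (2.2000, -1.6000)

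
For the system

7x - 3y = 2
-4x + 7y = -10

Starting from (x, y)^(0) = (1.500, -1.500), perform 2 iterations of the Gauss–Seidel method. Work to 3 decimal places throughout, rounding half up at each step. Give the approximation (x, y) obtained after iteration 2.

Iteration 1:
  x = (2 - (-3)·-1.500) / (7) = -0.357
  y = (-10 - (-4)·-0.357) / (7) = -1.633
Iteration 2:
  x = (2 - (-3)·-1.633) / (7) = -0.414
  y = (-10 - (-4)·-0.414) / (7) = -1.665

(-0.414, -1.665)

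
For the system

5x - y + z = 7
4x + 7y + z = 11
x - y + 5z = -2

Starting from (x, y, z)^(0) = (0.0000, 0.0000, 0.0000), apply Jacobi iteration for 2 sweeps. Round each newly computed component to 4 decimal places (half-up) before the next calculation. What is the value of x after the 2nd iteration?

Iteration 1:
  x = (7 - (-1)·0.0000 - (1)·0.0000) / (5) = 1.4000
  y = (11 - (4)·0.0000 - (1)·0.0000) / (7) = 1.5714
  z = (-2 - (1)·0.0000 - (-1)·0.0000) / (5) = -0.4000
Iteration 2:
  x = (7 - (-1)·1.5714 - (1)·-0.4000) / (5) = 1.7943
  y = (11 - (4)·1.4000 - (1)·-0.4000) / (7) = 0.8286
  z = (-2 - (1)·1.4000 - (-1)·1.5714) / (5) = -0.3657

1.7943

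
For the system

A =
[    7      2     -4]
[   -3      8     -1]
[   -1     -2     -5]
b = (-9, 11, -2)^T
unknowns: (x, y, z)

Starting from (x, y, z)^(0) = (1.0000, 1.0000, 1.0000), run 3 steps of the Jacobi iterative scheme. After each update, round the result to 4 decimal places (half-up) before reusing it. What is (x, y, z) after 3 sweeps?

(-1.6500, 0.6304, 0.3971)

Iteration 1:
  x = (-9 - (2)·1.0000 - (-4)·1.0000) / (7) = -1.0000
  y = (11 - (-3)·1.0000 - (-1)·1.0000) / (8) = 1.8750
  z = (-2 - (-1)·1.0000 - (-2)·1.0000) / (-5) = -0.2000
Iteration 2:
  x = (-9 - (2)·1.8750 - (-4)·-0.2000) / (7) = -1.9357
  y = (11 - (-3)·-1.0000 - (-1)·-0.2000) / (8) = 0.9750
  z = (-2 - (-1)·-1.0000 - (-2)·1.8750) / (-5) = -0.1500
Iteration 3:
  x = (-9 - (2)·0.9750 - (-4)·-0.1500) / (7) = -1.6500
  y = (11 - (-3)·-1.9357 - (-1)·-0.1500) / (8) = 0.6304
  z = (-2 - (-1)·-1.9357 - (-2)·0.9750) / (-5) = 0.3971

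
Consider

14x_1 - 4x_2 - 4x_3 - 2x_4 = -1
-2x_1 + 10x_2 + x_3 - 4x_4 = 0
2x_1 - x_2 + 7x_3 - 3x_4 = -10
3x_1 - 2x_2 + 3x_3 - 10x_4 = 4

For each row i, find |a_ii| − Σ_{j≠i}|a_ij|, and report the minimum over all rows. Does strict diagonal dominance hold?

row 1: |14| − (4+4+2) = 4
row 2: |10| − (2+1+4) = 3
row 3: |7| − (2+1+3) = 1
row 4: |-10| − (3+2+3) = 2
minimum over rows = 1 → strictly diagonally dominant (convergence guaranteed)

1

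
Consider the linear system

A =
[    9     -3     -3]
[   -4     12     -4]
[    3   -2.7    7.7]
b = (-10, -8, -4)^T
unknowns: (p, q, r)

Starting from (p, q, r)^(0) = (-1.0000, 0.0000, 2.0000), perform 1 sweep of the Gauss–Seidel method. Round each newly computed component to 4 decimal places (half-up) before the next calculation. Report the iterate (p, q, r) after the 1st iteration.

Iteration 1:
  p = (-10 - (-3)·0.0000 - (-3)·2.0000) / (9) = -0.4444
  q = (-8 - (-4)·-0.4444 - (-4)·2.0000) / (12) = -0.1481
  r = (-4 - (3)·-0.4444 - (-2.7)·-0.1481) / (7.7) = -0.3983

(-0.4444, -0.1481, -0.3983)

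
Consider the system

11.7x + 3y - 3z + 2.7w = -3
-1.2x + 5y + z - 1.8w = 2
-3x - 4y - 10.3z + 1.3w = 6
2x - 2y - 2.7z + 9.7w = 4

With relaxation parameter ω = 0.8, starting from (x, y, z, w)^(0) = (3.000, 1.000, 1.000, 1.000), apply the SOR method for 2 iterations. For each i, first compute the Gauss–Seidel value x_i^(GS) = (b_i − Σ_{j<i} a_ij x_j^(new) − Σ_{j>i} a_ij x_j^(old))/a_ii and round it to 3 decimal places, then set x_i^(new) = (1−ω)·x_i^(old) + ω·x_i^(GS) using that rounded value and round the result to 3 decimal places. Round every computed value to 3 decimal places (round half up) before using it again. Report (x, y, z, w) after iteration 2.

Iteration 1:
  x: GS value = (-3 - (3)·1.000 - (-3)·1.000 - (2.7)·1.000) / (11.7) = -0.487;  x ← (1−ω)·3.000 + ω·-0.487 = 0.210
  y: GS value = (2 - (-1.2)·0.210 - (1)·1.000 - (-1.8)·1.000) / (5) = 0.610;  y ← (1−ω)·1.000 + ω·0.610 = 0.688
  z: GS value = (6 - (-3)·0.210 - (-4)·0.688 - (1.3)·1.000) / (-10.3) = -0.785;  z ← (1−ω)·1.000 + ω·-0.785 = -0.428
  w: GS value = (4 - (2)·0.210 - (-2)·0.688 - (-2.7)·-0.428) / (9.7) = 0.392;  w ← (1−ω)·1.000 + ω·0.392 = 0.514
Iteration 2:
  x: GS value = (-3 - (3)·0.688 - (-3)·-0.428 - (2.7)·0.514) / (11.7) = -0.661;  x ← (1−ω)·0.210 + ω·-0.661 = -0.487
  y: GS value = (2 - (-1.2)·-0.487 - (1)·-0.428 - (-1.8)·0.514) / (5) = 0.554;  y ← (1−ω)·0.688 + ω·0.554 = 0.581
  z: GS value = (6 - (-3)·-0.487 - (-4)·0.581 - (1.3)·0.514) / (-10.3) = -0.601;  z ← (1−ω)·-0.428 + ω·-0.601 = -0.566
  w: GS value = (4 - (2)·-0.487 - (-2)·0.581 - (-2.7)·-0.566) / (9.7) = 0.475;  w ← (1−ω)·0.514 + ω·0.475 = 0.483

(-0.487, 0.581, -0.566, 0.483)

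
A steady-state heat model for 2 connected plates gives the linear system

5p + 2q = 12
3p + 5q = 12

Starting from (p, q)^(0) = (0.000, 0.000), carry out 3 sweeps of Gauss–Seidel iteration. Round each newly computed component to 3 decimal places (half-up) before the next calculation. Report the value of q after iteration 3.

1.246

Iteration 1:
  p = (12 - (2)·0.000) / (5) = 2.400
  q = (12 - (3)·2.400) / (5) = 0.960
Iteration 2:
  p = (12 - (2)·0.960) / (5) = 2.016
  q = (12 - (3)·2.016) / (5) = 1.190
Iteration 3:
  p = (12 - (2)·1.190) / (5) = 1.924
  q = (12 - (3)·1.924) / (5) = 1.246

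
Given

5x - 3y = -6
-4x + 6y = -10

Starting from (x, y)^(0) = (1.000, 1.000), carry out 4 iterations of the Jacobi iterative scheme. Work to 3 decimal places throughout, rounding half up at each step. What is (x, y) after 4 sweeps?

Iteration 1:
  x = (-6 - (-3)·1.000) / (5) = -0.600
  y = (-10 - (-4)·1.000) / (6) = -1.000
Iteration 2:
  x = (-6 - (-3)·-1.000) / (5) = -1.800
  y = (-10 - (-4)·-0.600) / (6) = -2.067
Iteration 3:
  x = (-6 - (-3)·-2.067) / (5) = -2.440
  y = (-10 - (-4)·-1.800) / (6) = -2.867
Iteration 4:
  x = (-6 - (-3)·-2.867) / (5) = -2.920
  y = (-10 - (-4)·-2.440) / (6) = -3.293

(-2.920, -3.293)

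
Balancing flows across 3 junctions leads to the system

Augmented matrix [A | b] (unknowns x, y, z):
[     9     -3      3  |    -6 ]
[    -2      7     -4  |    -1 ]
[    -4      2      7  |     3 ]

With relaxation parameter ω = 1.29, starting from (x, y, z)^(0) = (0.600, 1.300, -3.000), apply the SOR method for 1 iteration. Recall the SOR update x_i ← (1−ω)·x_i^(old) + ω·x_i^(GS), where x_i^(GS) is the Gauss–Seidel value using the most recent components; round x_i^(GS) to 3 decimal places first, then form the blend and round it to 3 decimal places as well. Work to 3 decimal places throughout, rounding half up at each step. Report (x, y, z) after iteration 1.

Iteration 1:
  x: GS value = (-6 - (-3)·1.300 - (3)·-3.000) / (9) = 0.767;  x ← (1−ω)·0.600 + ω·0.767 = 0.815
  y: GS value = (-1 - (-2)·0.815 - (-4)·-3.000) / (7) = -1.624;  y ← (1−ω)·1.300 + ω·-1.624 = -2.472
  z: GS value = (3 - (-4)·0.815 - (2)·-2.472) / (7) = 1.601;  z ← (1−ω)·-3.000 + ω·1.601 = 2.935

(0.815, -2.472, 2.935)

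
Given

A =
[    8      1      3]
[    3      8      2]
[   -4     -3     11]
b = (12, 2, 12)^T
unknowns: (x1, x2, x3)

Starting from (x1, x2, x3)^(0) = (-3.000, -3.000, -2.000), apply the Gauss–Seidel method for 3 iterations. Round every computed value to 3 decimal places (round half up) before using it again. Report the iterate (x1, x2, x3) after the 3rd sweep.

Iteration 1:
  x1 = (12 - (1)·-3.000 - (3)·-2.000) / (8) = 2.625
  x2 = (2 - (3)·2.625 - (2)·-2.000) / (8) = -0.234
  x3 = (12 - (-4)·2.625 - (-3)·-0.234) / (11) = 1.982
Iteration 2:
  x1 = (12 - (1)·-0.234 - (3)·1.982) / (8) = 0.786
  x2 = (2 - (3)·0.786 - (2)·1.982) / (8) = -0.540
  x3 = (12 - (-4)·0.786 - (-3)·-0.540) / (11) = 1.229
Iteration 3:
  x1 = (12 - (1)·-0.540 - (3)·1.229) / (8) = 1.107
  x2 = (2 - (3)·1.107 - (2)·1.229) / (8) = -0.472
  x3 = (12 - (-4)·1.107 - (-3)·-0.472) / (11) = 1.365

(1.107, -0.472, 1.365)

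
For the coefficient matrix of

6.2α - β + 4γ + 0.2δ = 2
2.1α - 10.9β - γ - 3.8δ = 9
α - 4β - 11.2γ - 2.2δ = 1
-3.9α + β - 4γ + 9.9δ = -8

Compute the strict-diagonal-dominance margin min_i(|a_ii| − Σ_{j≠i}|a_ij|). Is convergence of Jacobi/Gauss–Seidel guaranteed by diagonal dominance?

1

row 1: |6.2| − (1+4+0.2) = 1
row 2: |-10.9| − (2.1+1+3.8) = 4
row 3: |-11.2| − (1+4+2.2) = 4
row 4: |9.9| − (3.9+1+4) = 1
minimum over rows = 1 → strictly diagonally dominant (convergence guaranteed)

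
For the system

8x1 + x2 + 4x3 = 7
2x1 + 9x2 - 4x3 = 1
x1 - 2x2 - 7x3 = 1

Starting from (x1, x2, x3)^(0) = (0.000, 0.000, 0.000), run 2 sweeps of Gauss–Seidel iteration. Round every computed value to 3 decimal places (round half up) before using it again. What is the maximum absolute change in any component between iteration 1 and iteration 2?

Iteration 1:
  x1 = (7 - (1)·0.000 - (4)·0.000) / (8) = 0.875
  x2 = (1 - (2)·0.875 - (-4)·0.000) / (9) = -0.083
  x3 = (1 - (1)·0.875 - (-2)·-0.083) / (-7) = 0.006
Iteration 2:
  x1 = (7 - (1)·-0.083 - (4)·0.006) / (8) = 0.882
  x2 = (1 - (2)·0.882 - (-4)·0.006) / (9) = -0.082
  x3 = (1 - (1)·0.882 - (-2)·-0.082) / (-7) = 0.007
Change: (0.007, 0.001, 0.001) → max |·| = 0.007

0.007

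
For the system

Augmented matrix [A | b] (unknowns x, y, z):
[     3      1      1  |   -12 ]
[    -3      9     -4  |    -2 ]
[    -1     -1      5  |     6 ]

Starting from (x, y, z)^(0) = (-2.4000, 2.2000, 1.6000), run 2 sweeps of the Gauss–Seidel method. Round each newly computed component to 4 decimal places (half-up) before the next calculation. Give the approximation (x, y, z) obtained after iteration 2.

(-3.5422, -1.4504, 0.2015)

Iteration 1:
  x = (-12 - (1)·2.2000 - (1)·1.6000) / (3) = -5.2667
  y = (-2 - (-3)·-5.2667 - (-4)·1.6000) / (9) = -1.2667
  z = (6 - (-1)·-5.2667 - (-1)·-1.2667) / (5) = -0.1067
Iteration 2:
  x = (-12 - (1)·-1.2667 - (1)·-0.1067) / (3) = -3.5422
  y = (-2 - (-3)·-3.5422 - (-4)·-0.1067) / (9) = -1.4504
  z = (6 - (-1)·-3.5422 - (-1)·-1.4504) / (5) = 0.2015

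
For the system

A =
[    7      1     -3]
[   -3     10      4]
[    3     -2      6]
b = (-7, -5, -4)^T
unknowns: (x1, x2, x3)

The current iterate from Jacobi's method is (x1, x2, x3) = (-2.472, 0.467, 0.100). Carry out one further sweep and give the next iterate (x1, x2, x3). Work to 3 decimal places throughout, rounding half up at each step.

(-1.024, -1.282, 0.725)

One sweep:
  x1 = (-7 - (1)·0.467 - (-3)·0.100) / (7) = -1.024
  x2 = (-5 - (-3)·-2.472 - (4)·0.100) / (10) = -1.282
  x3 = (-4 - (3)·-2.472 - (-2)·0.467) / (6) = 0.725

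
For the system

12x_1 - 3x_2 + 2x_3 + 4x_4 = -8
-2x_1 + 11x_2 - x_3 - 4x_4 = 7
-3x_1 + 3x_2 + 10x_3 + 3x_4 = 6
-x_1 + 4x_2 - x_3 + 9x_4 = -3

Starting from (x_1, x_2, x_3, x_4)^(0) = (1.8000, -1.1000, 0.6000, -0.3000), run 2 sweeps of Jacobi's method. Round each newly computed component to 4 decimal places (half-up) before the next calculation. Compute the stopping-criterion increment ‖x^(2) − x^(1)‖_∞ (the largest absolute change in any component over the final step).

1.6419

Iteration 1:
  x_1 = (-8 - (-3)·-1.1000 - (2)·0.6000 - (4)·-0.3000) / (12) = -0.9417
  x_2 = (7 - (-2)·1.8000 - (-1)·0.6000 - (-4)·-0.3000) / (11) = 0.9091
  x_3 = (6 - (-3)·1.8000 - (3)·-1.1000 - (3)·-0.3000) / (10) = 1.5600
  x_4 = (-3 - (-1)·1.8000 - (4)·-1.1000 - (-1)·0.6000) / (9) = 0.4222
Iteration 2:
  x_1 = (-8 - (-3)·0.9091 - (2)·1.5600 - (4)·0.4222) / (12) = -0.8401
  x_2 = (7 - (-2)·-0.9417 - (-1)·1.5600 - (-4)·0.4222) / (11) = 0.7605
  x_3 = (6 - (-3)·-0.9417 - (3)·0.9091 - (3)·0.4222) / (10) = -0.0819
  x_4 = (-3 - (-1)·-0.9417 - (4)·0.9091 - (-1)·1.5600) / (9) = -0.6687
Change: (0.1016, -0.1486, -1.6419, -1.0909) → max |·| = 1.6419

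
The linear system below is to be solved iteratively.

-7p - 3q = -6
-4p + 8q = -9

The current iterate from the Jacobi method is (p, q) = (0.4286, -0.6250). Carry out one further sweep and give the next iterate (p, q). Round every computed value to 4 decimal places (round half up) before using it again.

One sweep:
  p = (-6 - (-3)·-0.6250) / (-7) = 1.1250
  q = (-9 - (-4)·0.4286) / (8) = -0.9107

(1.1250, -0.9107)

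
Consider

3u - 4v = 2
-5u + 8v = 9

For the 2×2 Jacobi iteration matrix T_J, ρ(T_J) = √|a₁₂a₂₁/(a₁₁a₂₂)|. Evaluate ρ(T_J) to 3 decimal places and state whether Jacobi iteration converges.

a₁₂a₂₁/(a₁₁a₂₂) = (-4)·(-5) / ((3)·(8)) = 0.833333
ρ = √|0.833333| = √0.833333 = 0.913
ρ < 1, so Jacobi converges

0.913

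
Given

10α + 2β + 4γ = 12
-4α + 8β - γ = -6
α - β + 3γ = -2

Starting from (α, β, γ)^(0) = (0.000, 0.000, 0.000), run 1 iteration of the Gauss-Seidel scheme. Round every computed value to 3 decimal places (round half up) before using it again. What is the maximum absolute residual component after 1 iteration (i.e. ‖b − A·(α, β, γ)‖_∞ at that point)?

Iteration 1:
  α = (12 - (2)·0.000 - (4)·0.000) / (10) = 1.200
  β = (-6 - (-4)·1.200 - (-1)·0.000) / (8) = -0.150
  γ = (-2 - (1)·1.200 - (-1)·-0.150) / (3) = -1.117
Residual b − A·x = (4.768, -1.117, 0.001); ∞-norm = 4.768

4.768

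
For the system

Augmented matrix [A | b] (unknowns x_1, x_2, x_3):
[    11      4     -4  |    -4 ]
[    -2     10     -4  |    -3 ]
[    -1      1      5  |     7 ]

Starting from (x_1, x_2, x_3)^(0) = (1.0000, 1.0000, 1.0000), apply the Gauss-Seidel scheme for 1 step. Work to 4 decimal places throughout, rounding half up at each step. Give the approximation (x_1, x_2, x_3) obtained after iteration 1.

(-0.3636, 0.0273, 1.3218)

Iteration 1:
  x_1 = (-4 - (4)·1.0000 - (-4)·1.0000) / (11) = -0.3636
  x_2 = (-3 - (-2)·-0.3636 - (-4)·1.0000) / (10) = 0.0273
  x_3 = (7 - (-1)·-0.3636 - (1)·0.0273) / (5) = 1.3218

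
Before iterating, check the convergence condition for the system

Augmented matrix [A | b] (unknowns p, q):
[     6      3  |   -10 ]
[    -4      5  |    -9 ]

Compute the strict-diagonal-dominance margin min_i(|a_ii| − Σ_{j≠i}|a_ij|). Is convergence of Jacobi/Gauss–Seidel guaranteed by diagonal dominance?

row 1: |6| − (3) = 3
row 2: |5| − (4) = 1
minimum over rows = 1 → strictly diagonally dominant (convergence guaranteed)

1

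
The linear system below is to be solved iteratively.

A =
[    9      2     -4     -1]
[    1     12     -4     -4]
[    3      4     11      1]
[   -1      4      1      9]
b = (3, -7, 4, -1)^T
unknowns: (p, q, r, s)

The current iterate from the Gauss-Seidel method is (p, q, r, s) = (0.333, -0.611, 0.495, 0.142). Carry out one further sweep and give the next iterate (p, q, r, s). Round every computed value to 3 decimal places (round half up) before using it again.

One sweep:
  p = (3 - (2)·-0.611 - (-4)·0.495 - (-1)·0.142) / (9) = 0.705
  q = (-7 - (1)·0.705 - (-4)·0.495 - (-4)·0.142) / (12) = -0.430
  r = (4 - (3)·0.705 - (4)·-0.430 - (1)·0.142) / (11) = 0.315
  s = (-1 - (-1)·0.705 - (4)·-0.430 - (1)·0.315) / (9) = 0.123

(0.705, -0.430, 0.315, 0.123)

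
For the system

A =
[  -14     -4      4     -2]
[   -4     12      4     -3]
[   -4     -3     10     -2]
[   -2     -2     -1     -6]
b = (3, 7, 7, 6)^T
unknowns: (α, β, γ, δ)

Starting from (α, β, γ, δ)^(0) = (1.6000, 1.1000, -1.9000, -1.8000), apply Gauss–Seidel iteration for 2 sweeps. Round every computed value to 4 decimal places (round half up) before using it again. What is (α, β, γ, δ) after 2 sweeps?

Iteration 1:
  α = (3 - (-4)·1.1000 - (4)·-1.9000 - (-2)·-1.8000) / (-14) = -0.8143
  β = (7 - (-4)·-0.8143 - (4)·-1.9000 - (-3)·-1.8000) / (12) = 0.4952
  γ = (7 - (-4)·-0.8143 - (-3)·0.4952 - (-2)·-1.8000) / (10) = 0.1628
  δ = (6 - (-2)·-0.8143 - (-2)·0.4952 - (-1)·0.1628) / (-6) = -0.9208
Iteration 2:
  α = (3 - (-4)·0.4952 - (4)·0.1628 - (-2)·-0.9208) / (-14) = -0.1777
  β = (7 - (-4)·-0.1777 - (4)·0.1628 - (-3)·-0.9208) / (12) = 0.2396
  γ = (7 - (-4)·-0.1777 - (-3)·0.2396 - (-2)·-0.9208) / (10) = 0.5166
  δ = (6 - (-2)·-0.1777 - (-2)·0.2396 - (-1)·0.5166) / (-6) = -1.1067

(-0.1777, 0.2396, 0.5166, -1.1067)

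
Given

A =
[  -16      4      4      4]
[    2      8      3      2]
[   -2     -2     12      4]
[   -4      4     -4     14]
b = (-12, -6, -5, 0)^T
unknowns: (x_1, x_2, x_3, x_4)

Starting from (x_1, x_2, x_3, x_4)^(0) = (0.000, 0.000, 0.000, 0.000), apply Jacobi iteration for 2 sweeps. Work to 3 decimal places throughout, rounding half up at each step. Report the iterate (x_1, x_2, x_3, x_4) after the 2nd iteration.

Iteration 1:
  x_1 = (-12 - (4)·0.000 - (4)·0.000 - (4)·0.000) / (-16) = 0.750
  x_2 = (-6 - (2)·0.000 - (3)·0.000 - (2)·0.000) / (8) = -0.750
  x_3 = (-5 - (-2)·0.000 - (-2)·0.000 - (4)·0.000) / (12) = -0.417
  x_4 = (0 - (-4)·0.000 - (4)·0.000 - (-4)·0.000) / (14) = 0.000
Iteration 2:
  x_1 = (-12 - (4)·-0.750 - (4)·-0.417 - (4)·0.000) / (-16) = 0.458
  x_2 = (-6 - (2)·0.750 - (3)·-0.417 - (2)·0.000) / (8) = -0.781
  x_3 = (-5 - (-2)·0.750 - (-2)·-0.750 - (4)·0.000) / (12) = -0.417
  x_4 = (0 - (-4)·0.750 - (4)·-0.750 - (-4)·-0.417) / (14) = 0.309

(0.458, -0.781, -0.417, 0.309)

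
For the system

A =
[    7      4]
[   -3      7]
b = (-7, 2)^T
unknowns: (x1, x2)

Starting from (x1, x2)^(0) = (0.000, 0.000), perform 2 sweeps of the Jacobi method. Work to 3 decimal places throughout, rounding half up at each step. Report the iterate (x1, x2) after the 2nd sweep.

(-1.163, -0.143)

Iteration 1:
  x1 = (-7 - (4)·0.000) / (7) = -1.000
  x2 = (2 - (-3)·0.000) / (7) = 0.286
Iteration 2:
  x1 = (-7 - (4)·0.286) / (7) = -1.163
  x2 = (2 - (-3)·-1.000) / (7) = -0.143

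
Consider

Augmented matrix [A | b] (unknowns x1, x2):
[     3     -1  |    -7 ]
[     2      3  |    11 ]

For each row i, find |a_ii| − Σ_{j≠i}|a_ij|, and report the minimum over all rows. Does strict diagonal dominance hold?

1

row 1: |3| − (1) = 2
row 2: |3| − (2) = 1
minimum over rows = 1 → strictly diagonally dominant (convergence guaranteed)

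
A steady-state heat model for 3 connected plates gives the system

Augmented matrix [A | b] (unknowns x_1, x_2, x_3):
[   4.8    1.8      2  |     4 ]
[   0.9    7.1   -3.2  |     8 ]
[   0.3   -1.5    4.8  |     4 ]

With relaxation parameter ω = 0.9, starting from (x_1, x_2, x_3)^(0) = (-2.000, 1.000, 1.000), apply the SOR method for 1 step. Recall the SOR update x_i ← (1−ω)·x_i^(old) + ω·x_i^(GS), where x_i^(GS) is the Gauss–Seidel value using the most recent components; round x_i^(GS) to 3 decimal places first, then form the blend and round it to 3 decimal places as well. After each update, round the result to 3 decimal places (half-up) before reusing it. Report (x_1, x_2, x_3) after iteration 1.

(-0.162, 1.538, 1.292)

Iteration 1:
  x_1: GS value = (4 - (1.8)·1.000 - (2)·1.000) / (4.8) = 0.042;  x_1 ← (1−ω)·-2.000 + ω·0.042 = -0.162
  x_2: GS value = (8 - (0.9)·-0.162 - (-3.2)·1.000) / (7.1) = 1.598;  x_2 ← (1−ω)·1.000 + ω·1.598 = 1.538
  x_3: GS value = (4 - (0.3)·-0.162 - (-1.5)·1.538) / (4.8) = 1.324;  x_3 ← (1−ω)·1.000 + ω·1.324 = 1.292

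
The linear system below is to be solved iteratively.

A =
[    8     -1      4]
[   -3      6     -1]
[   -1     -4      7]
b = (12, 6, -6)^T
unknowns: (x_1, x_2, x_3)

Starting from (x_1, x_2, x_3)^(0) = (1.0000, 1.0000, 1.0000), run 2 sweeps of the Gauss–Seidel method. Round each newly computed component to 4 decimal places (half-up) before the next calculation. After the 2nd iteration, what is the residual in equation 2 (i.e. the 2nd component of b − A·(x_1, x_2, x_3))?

Iteration 1:
  x_1 = (12 - (-1)·1.0000 - (4)·1.0000) / (8) = 1.1250
  x_2 = (6 - (-3)·1.1250 - (-1)·1.0000) / (6) = 1.7292
  x_3 = (-6 - (-1)·1.1250 - (-4)·1.7292) / (7) = 0.2917
Iteration 2:
  x_1 = (12 - (-1)·1.7292 - (4)·0.2917) / (8) = 1.5703
  x_2 = (6 - (-3)·1.5703 - (-1)·0.2917) / (6) = 1.8338
  x_3 = (-6 - (-1)·1.5703 - (-4)·1.8338) / (7) = 0.4151
Residual b − A·x = (-0.3890, 0.1232, -0.0002)

0.1232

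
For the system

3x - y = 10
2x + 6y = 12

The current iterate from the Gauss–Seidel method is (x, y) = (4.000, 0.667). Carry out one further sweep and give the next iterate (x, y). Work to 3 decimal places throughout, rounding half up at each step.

One sweep:
  x = (10 - (-1)·0.667) / (3) = 3.556
  y = (12 - (2)·3.556) / (6) = 0.815

(3.556, 0.815)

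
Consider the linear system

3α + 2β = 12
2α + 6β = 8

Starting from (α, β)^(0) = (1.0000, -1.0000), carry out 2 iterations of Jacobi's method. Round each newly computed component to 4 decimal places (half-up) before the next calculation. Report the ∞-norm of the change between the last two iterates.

1.3334

Iteration 1:
  α = (12 - (2)·-1.0000) / (3) = 4.6667
  β = (8 - (2)·1.0000) / (6) = 1.0000
Iteration 2:
  α = (12 - (2)·1.0000) / (3) = 3.3333
  β = (8 - (2)·4.6667) / (6) = -0.2222
Change: (-1.3334, -1.2222) → max |·| = 1.3334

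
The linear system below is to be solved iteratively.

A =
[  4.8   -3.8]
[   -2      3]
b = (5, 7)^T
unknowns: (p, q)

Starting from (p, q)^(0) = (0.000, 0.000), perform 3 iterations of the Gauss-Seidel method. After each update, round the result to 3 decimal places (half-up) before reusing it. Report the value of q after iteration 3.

Iteration 1:
  p = (5 - (-3.8)·0.000) / (4.8) = 1.042
  q = (7 - (-2)·1.042) / (3) = 3.028
Iteration 2:
  p = (5 - (-3.8)·3.028) / (4.8) = 3.439
  q = (7 - (-2)·3.439) / (3) = 4.626
Iteration 3:
  p = (5 - (-3.8)·4.626) / (4.8) = 4.704
  q = (7 - (-2)·4.704) / (3) = 5.469

5.469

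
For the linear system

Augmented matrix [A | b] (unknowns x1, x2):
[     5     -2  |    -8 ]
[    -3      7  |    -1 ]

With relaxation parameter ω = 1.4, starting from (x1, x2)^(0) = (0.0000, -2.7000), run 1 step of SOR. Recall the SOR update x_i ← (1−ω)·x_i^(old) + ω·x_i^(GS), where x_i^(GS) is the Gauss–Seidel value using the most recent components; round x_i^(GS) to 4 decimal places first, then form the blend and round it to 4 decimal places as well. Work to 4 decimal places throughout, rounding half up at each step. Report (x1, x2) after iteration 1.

Iteration 1:
  x1: GS value = (-8 - (-2)·-2.7000) / (5) = -2.6800;  x1 ← (1−ω)·0.0000 + ω·-2.6800 = -3.7520
  x2: GS value = (-1 - (-3)·-3.7520) / (7) = -1.7509;  x2 ← (1−ω)·-2.7000 + ω·-1.7509 = -1.3713

(-3.7520, -1.3713)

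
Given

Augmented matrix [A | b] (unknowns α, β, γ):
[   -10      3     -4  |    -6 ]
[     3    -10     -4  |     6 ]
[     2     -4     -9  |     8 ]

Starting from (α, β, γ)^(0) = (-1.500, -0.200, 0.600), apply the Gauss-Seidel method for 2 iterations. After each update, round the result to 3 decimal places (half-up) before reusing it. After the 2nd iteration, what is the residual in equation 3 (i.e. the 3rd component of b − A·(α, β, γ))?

Iteration 1:
  α = (-6 - (3)·-0.200 - (-4)·0.600) / (-10) = 0.300
  β = (6 - (3)·0.300 - (-4)·0.600) / (-10) = -0.750
  γ = (8 - (2)·0.300 - (-4)·-0.750) / (-9) = -0.489
Iteration 2:
  α = (-6 - (3)·-0.750 - (-4)·-0.489) / (-10) = 0.571
  β = (6 - (3)·0.571 - (-4)·-0.489) / (-10) = -0.233
  γ = (8 - (2)·0.571 - (-4)·-0.233) / (-9) = -0.658
Residual b − A·x = (-2.223, -0.675, 0.004)

0.004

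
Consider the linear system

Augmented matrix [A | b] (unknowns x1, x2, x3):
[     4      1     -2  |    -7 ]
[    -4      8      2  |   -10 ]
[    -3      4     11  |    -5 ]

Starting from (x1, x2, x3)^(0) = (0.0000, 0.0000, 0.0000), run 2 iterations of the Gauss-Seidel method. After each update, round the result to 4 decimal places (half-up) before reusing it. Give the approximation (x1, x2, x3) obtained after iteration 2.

Iteration 1:
  x1 = (-7 - (1)·0.0000 - (-2)·0.0000) / (4) = -1.7500
  x2 = (-10 - (-4)·-1.7500 - (2)·0.0000) / (8) = -2.1250
  x3 = (-5 - (-3)·-1.7500 - (4)·-2.1250) / (11) = -0.1591
Iteration 2:
  x1 = (-7 - (1)·-2.1250 - (-2)·-0.1591) / (4) = -1.2983
  x2 = (-10 - (-4)·-1.2983 - (2)·-0.1591) / (8) = -1.8594
  x3 = (-5 - (-3)·-1.2983 - (4)·-1.8594) / (11) = -0.1325

(-1.2983, -1.8594, -0.1325)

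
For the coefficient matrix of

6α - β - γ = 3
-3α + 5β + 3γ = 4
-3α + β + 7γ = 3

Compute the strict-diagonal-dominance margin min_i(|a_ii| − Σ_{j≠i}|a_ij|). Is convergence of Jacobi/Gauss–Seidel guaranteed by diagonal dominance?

row 1: |6| − (1+1) = 4
row 2: |5| − (3+3) = -1
row 3: |7| − (3+1) = 3
minimum over rows = -1 → not strictly diagonally dominant

-1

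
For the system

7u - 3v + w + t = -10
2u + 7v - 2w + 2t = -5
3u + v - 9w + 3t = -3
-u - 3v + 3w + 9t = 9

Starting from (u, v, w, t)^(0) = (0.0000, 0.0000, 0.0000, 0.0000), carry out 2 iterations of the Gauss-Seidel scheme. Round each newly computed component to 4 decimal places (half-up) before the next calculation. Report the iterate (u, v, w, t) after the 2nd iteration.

Iteration 1:
  u = (-10 - (-3)·0.0000 - (1)·0.0000 - (1)·0.0000) / (7) = -1.4286
  v = (-5 - (2)·-1.4286 - (-2)·0.0000 - (2)·0.0000) / (7) = -0.3061
  w = (-3 - (3)·-1.4286 - (1)·-0.3061 - (3)·0.0000) / (-9) = -0.1769
  t = (9 - (-1)·-1.4286 - (-3)·-0.3061 - (3)·-0.1769) / (9) = 0.7982
Iteration 2:
  u = (-10 - (-3)·-0.3061 - (1)·-0.1769 - (1)·0.7982) / (7) = -1.6485
  v = (-5 - (2)·-1.6485 - (-2)·-0.1769 - (2)·0.7982) / (7) = -0.5219
  w = (-3 - (3)·-1.6485 - (1)·-0.5219 - (3)·0.7982) / (-9) = -0.0081
  t = (9 - (-1)·-1.6485 - (-3)·-0.5219 - (3)·-0.0081) / (9) = 0.6456

(-1.6485, -0.5219, -0.0081, 0.6456)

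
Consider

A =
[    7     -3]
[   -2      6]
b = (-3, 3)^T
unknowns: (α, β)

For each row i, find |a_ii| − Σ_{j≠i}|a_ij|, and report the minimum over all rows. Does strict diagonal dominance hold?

4

row 1: |7| − (3) = 4
row 2: |6| − (2) = 4
minimum over rows = 4 → strictly diagonally dominant (convergence guaranteed)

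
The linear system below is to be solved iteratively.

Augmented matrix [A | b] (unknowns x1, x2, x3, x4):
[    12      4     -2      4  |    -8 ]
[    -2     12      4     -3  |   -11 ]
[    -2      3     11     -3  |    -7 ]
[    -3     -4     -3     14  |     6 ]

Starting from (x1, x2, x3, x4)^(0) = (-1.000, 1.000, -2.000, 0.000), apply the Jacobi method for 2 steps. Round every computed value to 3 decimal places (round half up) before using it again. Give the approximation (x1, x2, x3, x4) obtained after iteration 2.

(-0.733, -0.757, -0.746, -0.210)

Iteration 1:
  x1 = (-8 - (4)·1.000 - (-2)·-2.000 - (4)·0.000) / (12) = -1.333
  x2 = (-11 - (-2)·-1.000 - (4)·-2.000 - (-3)·0.000) / (12) = -0.417
  x3 = (-7 - (-2)·-1.000 - (3)·1.000 - (-3)·0.000) / (11) = -1.091
  x4 = (6 - (-3)·-1.000 - (-4)·1.000 - (-3)·-2.000) / (14) = 0.071
Iteration 2:
  x1 = (-8 - (4)·-0.417 - (-2)·-1.091 - (4)·0.071) / (12) = -0.733
  x2 = (-11 - (-2)·-1.333 - (4)·-1.091 - (-3)·0.071) / (12) = -0.757
  x3 = (-7 - (-2)·-1.333 - (3)·-0.417 - (-3)·0.071) / (11) = -0.746
  x4 = (6 - (-3)·-1.333 - (-4)·-0.417 - (-3)·-1.091) / (14) = -0.210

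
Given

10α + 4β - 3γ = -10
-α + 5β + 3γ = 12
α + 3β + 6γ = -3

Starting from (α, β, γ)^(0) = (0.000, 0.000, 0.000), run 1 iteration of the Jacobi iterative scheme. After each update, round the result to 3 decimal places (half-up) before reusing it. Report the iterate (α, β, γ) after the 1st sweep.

(-1.000, 2.400, -0.500)

Iteration 1:
  α = (-10 - (4)·0.000 - (-3)·0.000) / (10) = -1.000
  β = (12 - (-1)·0.000 - (3)·0.000) / (5) = 2.400
  γ = (-3 - (1)·0.000 - (3)·0.000) / (6) = -0.500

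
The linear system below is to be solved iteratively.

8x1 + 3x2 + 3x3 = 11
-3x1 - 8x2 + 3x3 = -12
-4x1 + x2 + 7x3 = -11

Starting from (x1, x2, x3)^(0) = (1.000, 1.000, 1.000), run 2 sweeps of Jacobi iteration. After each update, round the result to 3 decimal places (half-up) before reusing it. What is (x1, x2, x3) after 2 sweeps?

(1.241, 0.837, -1.429)

Iteration 1:
  x1 = (11 - (3)·1.000 - (3)·1.000) / (8) = 0.625
  x2 = (-12 - (-3)·1.000 - (3)·1.000) / (-8) = 1.500
  x3 = (-11 - (-4)·1.000 - (1)·1.000) / (7) = -1.143
Iteration 2:
  x1 = (11 - (3)·1.500 - (3)·-1.143) / (8) = 1.241
  x2 = (-12 - (-3)·0.625 - (3)·-1.143) / (-8) = 0.837
  x3 = (-11 - (-4)·0.625 - (1)·1.500) / (7) = -1.429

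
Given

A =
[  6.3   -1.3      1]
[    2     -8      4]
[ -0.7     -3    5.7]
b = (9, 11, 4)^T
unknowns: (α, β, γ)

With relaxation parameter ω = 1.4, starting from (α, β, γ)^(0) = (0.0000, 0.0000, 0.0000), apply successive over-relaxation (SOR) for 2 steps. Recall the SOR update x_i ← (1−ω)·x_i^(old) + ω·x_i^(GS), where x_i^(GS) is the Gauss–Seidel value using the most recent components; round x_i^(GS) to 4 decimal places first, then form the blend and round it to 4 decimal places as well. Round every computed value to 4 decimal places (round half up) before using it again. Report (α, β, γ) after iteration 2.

Iteration 1:
  α: GS value = (9 - (-1.3)·0.0000 - (1)·0.0000) / (6.3) = 1.4286;  α ← (1−ω)·0.0000 + ω·1.4286 = 2.0000
  β: GS value = (11 - (2)·2.0000 - (4)·0.0000) / (-8) = -0.8750;  β ← (1−ω)·0.0000 + ω·-0.8750 = -1.2250
  γ: GS value = (4 - (-0.7)·2.0000 - (-3)·-1.2250) / (5.7) = 0.3026;  γ ← (1−ω)·0.0000 + ω·0.3026 = 0.4236
Iteration 2:
  α: GS value = (9 - (-1.3)·-1.2250 - (1)·0.4236) / (6.3) = 1.1086;  α ← (1−ω)·2.0000 + ω·1.1086 = 0.7520
  β: GS value = (11 - (2)·0.7520 - (4)·0.4236) / (-8) = -0.9752;  β ← (1−ω)·-1.2250 + ω·-0.9752 = -0.8753
  γ: GS value = (4 - (-0.7)·0.7520 - (-3)·-0.8753) / (5.7) = 0.3334;  γ ← (1−ω)·0.4236 + ω·0.3334 = 0.2973

(0.7520, -0.8753, 0.2973)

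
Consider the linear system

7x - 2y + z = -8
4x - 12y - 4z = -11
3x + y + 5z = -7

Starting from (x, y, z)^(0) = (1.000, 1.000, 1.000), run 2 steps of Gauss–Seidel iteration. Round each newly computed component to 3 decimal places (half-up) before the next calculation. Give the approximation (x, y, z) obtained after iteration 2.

(-0.950, 0.883, -1.007)

Iteration 1:
  x = (-8 - (-2)·1.000 - (1)·1.000) / (7) = -1.000
  y = (-11 - (4)·-1.000 - (-4)·1.000) / (-12) = 0.250
  z = (-7 - (3)·-1.000 - (1)·0.250) / (5) = -0.850
Iteration 2:
  x = (-8 - (-2)·0.250 - (1)·-0.850) / (7) = -0.950
  y = (-11 - (4)·-0.950 - (-4)·-0.850) / (-12) = 0.883
  z = (-7 - (3)·-0.950 - (1)·0.883) / (5) = -1.007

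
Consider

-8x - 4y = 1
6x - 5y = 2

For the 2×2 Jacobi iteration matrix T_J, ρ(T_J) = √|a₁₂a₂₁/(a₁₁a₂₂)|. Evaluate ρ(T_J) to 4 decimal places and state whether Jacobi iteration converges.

0.7746

a₁₂a₂₁/(a₁₁a₂₂) = (-4)·(6) / ((-8)·(-5)) = -0.600000
ρ = √|-0.600000| = √0.600000 = 0.7746
ρ < 1, so Jacobi converges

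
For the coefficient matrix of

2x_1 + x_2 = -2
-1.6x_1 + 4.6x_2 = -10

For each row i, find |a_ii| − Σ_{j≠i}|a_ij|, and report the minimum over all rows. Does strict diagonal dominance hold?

1

row 1: |2| − (1) = 1
row 2: |4.6| − (1.6) = 3
minimum over rows = 1 → strictly diagonally dominant (convergence guaranteed)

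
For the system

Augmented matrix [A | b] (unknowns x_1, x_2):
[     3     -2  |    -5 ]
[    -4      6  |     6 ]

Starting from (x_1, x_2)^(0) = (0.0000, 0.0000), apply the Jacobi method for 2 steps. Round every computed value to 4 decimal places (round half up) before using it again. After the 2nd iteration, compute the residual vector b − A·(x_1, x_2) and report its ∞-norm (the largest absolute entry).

2.6666

Iteration 1:
  x_1 = (-5 - (-2)·0.0000) / (3) = -1.6667
  x_2 = (6 - (-4)·0.0000) / (6) = 1.0000
Iteration 2:
  x_1 = (-5 - (-2)·1.0000) / (3) = -1.0000
  x_2 = (6 - (-4)·-1.6667) / (6) = -0.1111
Residual b − A·x = (-2.2222, 2.6666); ∞-norm = 2.6666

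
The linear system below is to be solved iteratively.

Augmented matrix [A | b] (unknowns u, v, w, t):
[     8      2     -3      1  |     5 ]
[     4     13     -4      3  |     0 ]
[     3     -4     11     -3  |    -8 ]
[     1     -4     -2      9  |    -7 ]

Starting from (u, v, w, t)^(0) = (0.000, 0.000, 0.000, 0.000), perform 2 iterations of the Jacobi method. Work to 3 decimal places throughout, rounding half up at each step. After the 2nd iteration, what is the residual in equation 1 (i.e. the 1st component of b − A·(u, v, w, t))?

Iteration 1:
  u = (5 - (2)·0.000 - (-3)·0.000 - (1)·0.000) / (8) = 0.625
  v = (0 - (4)·0.000 - (-4)·0.000 - (3)·0.000) / (13) = 0.000
  w = (-8 - (3)·0.000 - (-4)·0.000 - (-3)·0.000) / (11) = -0.727
  t = (-7 - (1)·0.000 - (-4)·0.000 - (-2)·0.000) / (9) = -0.778
Iteration 2:
  u = (5 - (2)·0.000 - (-3)·-0.727 - (1)·-0.778) / (8) = 0.450
  v = (0 - (4)·0.625 - (-4)·-0.727 - (3)·-0.778) / (13) = -0.236
  w = (-8 - (3)·0.625 - (-4)·0.000 - (-3)·-0.778) / (11) = -1.110
  t = (-7 - (1)·0.625 - (-4)·0.000 - (-2)·-0.727) / (9) = -1.009
Residual b − A·x = (-0.449, -0.145, -1.111, -1.533)

-0.449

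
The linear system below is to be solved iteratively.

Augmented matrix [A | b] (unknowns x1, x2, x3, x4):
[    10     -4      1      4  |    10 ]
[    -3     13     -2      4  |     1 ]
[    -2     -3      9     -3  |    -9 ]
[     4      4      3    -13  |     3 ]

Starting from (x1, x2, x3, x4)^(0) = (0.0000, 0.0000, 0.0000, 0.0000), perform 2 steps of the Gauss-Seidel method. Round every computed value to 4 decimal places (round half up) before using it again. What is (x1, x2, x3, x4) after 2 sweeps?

Iteration 1:
  x1 = (10 - (-4)·0.0000 - (1)·0.0000 - (4)·0.0000) / (10) = 1.0000
  x2 = (1 - (-3)·1.0000 - (-2)·0.0000 - (4)·0.0000) / (13) = 0.3077
  x3 = (-9 - (-2)·1.0000 - (-3)·0.3077 - (-3)·0.0000) / (9) = -0.6752
  x4 = (3 - (4)·1.0000 - (4)·0.3077 - (3)·-0.6752) / (-13) = 0.0158
Iteration 2:
  x1 = (10 - (-4)·0.3077 - (1)·-0.6752 - (4)·0.0158) / (10) = 1.1843
  x2 = (1 - (-3)·1.1843 - (-2)·-0.6752 - (4)·0.0158) / (13) = 0.2415
  x3 = (-9 - (-2)·1.1843 - (-3)·0.2415 - (-3)·0.0158) / (9) = -0.6511
  x4 = (3 - (4)·1.1843 - (4)·0.2415 - (3)·-0.6511) / (-13) = 0.0577

(1.1843, 0.2415, -0.6511, 0.0577)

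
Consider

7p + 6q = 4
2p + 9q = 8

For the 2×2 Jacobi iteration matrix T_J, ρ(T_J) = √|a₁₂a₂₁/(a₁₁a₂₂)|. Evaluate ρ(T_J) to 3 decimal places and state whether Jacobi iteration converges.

a₁₂a₂₁/(a₁₁a₂₂) = (6)·(2) / ((7)·(9)) = 0.190476
ρ = √|0.190476| = √0.190476 = 0.436
ρ < 1, so Jacobi converges

0.436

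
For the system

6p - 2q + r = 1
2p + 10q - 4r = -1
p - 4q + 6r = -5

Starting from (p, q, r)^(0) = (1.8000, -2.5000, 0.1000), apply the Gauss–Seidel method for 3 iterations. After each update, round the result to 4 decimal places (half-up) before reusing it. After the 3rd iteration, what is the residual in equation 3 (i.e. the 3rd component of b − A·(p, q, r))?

Iteration 1:
  p = (1 - (-2)·-2.5000 - (1)·0.1000) / (6) = -0.6833
  q = (-1 - (2)·-0.6833 - (-4)·0.1000) / (10) = 0.0767
  r = (-5 - (1)·-0.6833 - (-4)·0.0767) / (6) = -0.6683
Iteration 2:
  p = (1 - (-2)·0.0767 - (1)·-0.6683) / (6) = 0.3036
  q = (-1 - (2)·0.3036 - (-4)·-0.6683) / (10) = -0.4280
  r = (-5 - (1)·0.3036 - (-4)·-0.4280) / (6) = -1.1693
Iteration 3:
  p = (1 - (-2)·-0.4280 - (1)·-1.1693) / (6) = 0.2189
  q = (-1 - (2)·0.2189 - (-4)·-1.1693) / (10) = -0.6115
  r = (-5 - (1)·0.2189 - (-4)·-0.6115) / (6) = -1.2775
Residual b − A·x = (-0.2589, -0.4328, 0.0001)

0.0001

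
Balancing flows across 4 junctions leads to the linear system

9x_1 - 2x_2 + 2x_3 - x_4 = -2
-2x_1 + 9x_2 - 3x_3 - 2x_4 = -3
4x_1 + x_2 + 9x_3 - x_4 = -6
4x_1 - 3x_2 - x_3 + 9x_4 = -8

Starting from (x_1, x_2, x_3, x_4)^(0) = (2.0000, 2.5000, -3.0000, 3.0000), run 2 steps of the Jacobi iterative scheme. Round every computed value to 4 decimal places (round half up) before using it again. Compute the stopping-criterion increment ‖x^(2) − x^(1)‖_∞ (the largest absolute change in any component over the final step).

1.4135

Iteration 1:
  x_1 = (-2 - (-2)·2.5000 - (2)·-3.0000 - (-1)·3.0000) / (9) = 1.3333
  x_2 = (-3 - (-2)·2.0000 - (-3)·-3.0000 - (-2)·3.0000) / (9) = -0.2222
  x_3 = (-6 - (4)·2.0000 - (1)·2.5000 - (-1)·3.0000) / (9) = -1.5000
  x_4 = (-8 - (4)·2.0000 - (-3)·2.5000 - (-1)·-3.0000) / (9) = -1.2778
Iteration 2:
  x_1 = (-2 - (-2)·-0.2222 - (2)·-1.5000 - (-1)·-1.2778) / (9) = -0.0802
  x_2 = (-3 - (-2)·1.3333 - (-3)·-1.5000 - (-2)·-1.2778) / (9) = -0.8210
  x_3 = (-6 - (4)·1.3333 - (1)·-0.2222 - (-1)·-1.2778) / (9) = -1.3765
  x_4 = (-8 - (4)·1.3333 - (-3)·-0.2222 - (-1)·-1.5000) / (9) = -1.7222
Change: (-1.4135, -0.5988, 0.1235, -0.4444) → max |·| = 1.4135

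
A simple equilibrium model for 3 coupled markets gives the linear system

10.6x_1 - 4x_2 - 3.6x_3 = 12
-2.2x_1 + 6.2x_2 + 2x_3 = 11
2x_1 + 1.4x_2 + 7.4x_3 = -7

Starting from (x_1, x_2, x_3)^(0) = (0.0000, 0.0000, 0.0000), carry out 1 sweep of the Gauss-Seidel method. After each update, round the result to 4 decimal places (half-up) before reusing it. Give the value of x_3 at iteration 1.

-1.6636

Iteration 1:
  x_1 = (12 - (-4)·0.0000 - (-3.6)·0.0000) / (10.6) = 1.1321
  x_2 = (11 - (-2.2)·1.1321 - (2)·0.0000) / (6.2) = 2.1759
  x_3 = (-7 - (2)·1.1321 - (1.4)·2.1759) / (7.4) = -1.6636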